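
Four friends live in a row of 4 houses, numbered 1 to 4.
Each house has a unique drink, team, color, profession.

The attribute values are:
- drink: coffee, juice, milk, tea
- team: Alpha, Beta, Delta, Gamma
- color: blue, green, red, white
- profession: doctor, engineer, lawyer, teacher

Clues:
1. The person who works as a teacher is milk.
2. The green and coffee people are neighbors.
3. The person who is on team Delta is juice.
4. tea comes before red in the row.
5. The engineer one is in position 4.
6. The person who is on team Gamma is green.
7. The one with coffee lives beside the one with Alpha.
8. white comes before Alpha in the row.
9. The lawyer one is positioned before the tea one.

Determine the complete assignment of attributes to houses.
Solution:

House | Drink | Team | Color | Profession
-----------------------------------------
  1   | milk | Gamma | green | teacher
  2   | coffee | Beta | white | lawyer
  3   | tea | Alpha | blue | doctor
  4   | juice | Delta | red | engineer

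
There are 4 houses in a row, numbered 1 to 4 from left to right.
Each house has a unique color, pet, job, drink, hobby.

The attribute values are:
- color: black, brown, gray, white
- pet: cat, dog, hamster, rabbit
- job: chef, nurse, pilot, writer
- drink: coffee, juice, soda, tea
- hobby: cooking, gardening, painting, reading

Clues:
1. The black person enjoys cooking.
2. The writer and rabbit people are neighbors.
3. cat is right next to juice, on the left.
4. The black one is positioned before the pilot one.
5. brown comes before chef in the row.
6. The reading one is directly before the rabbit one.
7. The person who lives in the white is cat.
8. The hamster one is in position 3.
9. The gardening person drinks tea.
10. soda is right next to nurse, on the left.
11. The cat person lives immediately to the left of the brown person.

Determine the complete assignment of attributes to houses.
Solution:

House | Color | Pet | Job | Drink | Hobby
-----------------------------------------
  1   | white | cat | writer | soda | reading
  2   | brown | rabbit | nurse | juice | painting
  3   | black | hamster | chef | coffee | cooking
  4   | gray | dog | pilot | tea | gardening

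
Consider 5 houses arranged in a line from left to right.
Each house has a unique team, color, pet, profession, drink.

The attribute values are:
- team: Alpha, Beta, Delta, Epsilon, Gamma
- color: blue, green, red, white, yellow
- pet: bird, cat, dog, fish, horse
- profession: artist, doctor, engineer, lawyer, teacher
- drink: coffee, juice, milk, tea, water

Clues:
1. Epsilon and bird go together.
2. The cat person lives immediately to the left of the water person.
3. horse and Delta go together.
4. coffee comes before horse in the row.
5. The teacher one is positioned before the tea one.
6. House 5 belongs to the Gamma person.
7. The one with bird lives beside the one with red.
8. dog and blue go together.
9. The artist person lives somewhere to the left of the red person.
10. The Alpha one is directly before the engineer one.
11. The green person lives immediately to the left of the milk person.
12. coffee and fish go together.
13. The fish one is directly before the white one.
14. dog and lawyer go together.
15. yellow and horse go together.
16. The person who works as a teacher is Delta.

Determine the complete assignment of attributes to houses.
Solution:

House | Team | Color | Pet | Profession | Drink
-----------------------------------------------
  1   | Alpha | green | fish | artist | coffee
  2   | Epsilon | white | bird | engineer | milk
  3   | Beta | red | cat | doctor | juice
  4   | Delta | yellow | horse | teacher | water
  5   | Gamma | blue | dog | lawyer | tea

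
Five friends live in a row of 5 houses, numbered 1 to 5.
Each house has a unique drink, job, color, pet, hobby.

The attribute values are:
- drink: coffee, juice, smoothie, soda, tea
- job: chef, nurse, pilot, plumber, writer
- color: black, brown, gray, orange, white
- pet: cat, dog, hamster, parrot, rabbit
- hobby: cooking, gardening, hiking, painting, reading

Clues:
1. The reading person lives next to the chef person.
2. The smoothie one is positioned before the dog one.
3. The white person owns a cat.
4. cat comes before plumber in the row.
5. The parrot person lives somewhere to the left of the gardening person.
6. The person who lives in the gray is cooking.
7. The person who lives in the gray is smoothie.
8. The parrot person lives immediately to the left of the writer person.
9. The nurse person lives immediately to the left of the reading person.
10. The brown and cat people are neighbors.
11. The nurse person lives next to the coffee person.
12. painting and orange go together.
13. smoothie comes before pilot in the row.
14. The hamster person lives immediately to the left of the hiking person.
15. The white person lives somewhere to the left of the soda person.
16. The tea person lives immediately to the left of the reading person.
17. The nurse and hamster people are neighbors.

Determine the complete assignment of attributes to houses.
Solution:

House | Drink | Job | Color | Pet | Hobby
-----------------------------------------
  1   | tea | nurse | orange | parrot | painting
  2   | coffee | writer | brown | hamster | reading
  3   | juice | chef | white | cat | hiking
  4   | smoothie | plumber | gray | rabbit | cooking
  5   | soda | pilot | black | dog | gardening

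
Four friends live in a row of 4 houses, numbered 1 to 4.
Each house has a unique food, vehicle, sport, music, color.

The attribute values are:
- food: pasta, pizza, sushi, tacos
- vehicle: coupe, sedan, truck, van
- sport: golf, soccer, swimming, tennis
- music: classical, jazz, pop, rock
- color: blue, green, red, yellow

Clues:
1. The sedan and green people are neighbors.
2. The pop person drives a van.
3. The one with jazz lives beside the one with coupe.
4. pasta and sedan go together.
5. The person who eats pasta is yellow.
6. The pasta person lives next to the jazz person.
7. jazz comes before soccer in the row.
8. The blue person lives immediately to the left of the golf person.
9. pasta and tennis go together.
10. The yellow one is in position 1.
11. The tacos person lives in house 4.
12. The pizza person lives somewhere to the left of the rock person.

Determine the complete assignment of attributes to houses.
Solution:

House | Food | Vehicle | Sport | Music | Color
----------------------------------------------
  1   | pasta | sedan | tennis | classical | yellow
  2   | pizza | truck | swimming | jazz | green
  3   | sushi | coupe | soccer | rock | blue
  4   | tacos | van | golf | pop | red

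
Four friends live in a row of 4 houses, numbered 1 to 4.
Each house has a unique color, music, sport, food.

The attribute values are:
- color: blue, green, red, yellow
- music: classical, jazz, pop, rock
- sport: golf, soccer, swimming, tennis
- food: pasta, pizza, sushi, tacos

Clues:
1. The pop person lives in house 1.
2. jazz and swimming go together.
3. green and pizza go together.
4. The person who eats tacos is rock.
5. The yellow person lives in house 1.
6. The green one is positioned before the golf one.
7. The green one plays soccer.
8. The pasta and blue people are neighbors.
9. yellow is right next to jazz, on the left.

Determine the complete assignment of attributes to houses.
Solution:

House | Color | Music | Sport | Food
------------------------------------
  1   | yellow | pop | tennis | pasta
  2   | blue | jazz | swimming | sushi
  3   | green | classical | soccer | pizza
  4   | red | rock | golf | tacos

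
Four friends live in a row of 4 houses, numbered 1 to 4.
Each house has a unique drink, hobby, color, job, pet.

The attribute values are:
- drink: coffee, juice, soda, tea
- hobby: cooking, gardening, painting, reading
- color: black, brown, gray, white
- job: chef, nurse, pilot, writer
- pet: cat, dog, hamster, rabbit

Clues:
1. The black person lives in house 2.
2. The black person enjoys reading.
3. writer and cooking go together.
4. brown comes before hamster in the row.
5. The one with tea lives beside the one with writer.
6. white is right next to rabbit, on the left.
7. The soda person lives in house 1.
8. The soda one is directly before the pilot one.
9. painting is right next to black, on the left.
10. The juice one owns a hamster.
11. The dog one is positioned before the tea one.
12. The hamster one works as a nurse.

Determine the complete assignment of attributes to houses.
Solution:

House | Drink | Hobby | Color | Job | Pet
-----------------------------------------
  1   | soda | painting | white | chef | dog
  2   | tea | reading | black | pilot | rabbit
  3   | coffee | cooking | brown | writer | cat
  4   | juice | gardening | gray | nurse | hamster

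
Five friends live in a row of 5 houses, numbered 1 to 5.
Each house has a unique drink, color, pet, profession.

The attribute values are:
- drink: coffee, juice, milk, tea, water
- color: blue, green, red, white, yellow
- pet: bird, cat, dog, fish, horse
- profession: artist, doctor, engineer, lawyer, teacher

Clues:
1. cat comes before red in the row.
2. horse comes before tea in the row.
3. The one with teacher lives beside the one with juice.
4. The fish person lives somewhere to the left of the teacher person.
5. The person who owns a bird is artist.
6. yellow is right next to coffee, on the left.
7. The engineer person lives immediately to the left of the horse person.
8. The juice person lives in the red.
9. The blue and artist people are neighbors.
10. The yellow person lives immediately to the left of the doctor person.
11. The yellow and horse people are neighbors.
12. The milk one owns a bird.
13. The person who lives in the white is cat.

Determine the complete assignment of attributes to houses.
Solution:

House | Drink | Color | Pet | Profession
----------------------------------------
  1   | water | yellow | fish | engineer
  2   | coffee | blue | horse | doctor
  3   | milk | green | bird | artist
  4   | tea | white | cat | teacher
  5   | juice | red | dog | lawyer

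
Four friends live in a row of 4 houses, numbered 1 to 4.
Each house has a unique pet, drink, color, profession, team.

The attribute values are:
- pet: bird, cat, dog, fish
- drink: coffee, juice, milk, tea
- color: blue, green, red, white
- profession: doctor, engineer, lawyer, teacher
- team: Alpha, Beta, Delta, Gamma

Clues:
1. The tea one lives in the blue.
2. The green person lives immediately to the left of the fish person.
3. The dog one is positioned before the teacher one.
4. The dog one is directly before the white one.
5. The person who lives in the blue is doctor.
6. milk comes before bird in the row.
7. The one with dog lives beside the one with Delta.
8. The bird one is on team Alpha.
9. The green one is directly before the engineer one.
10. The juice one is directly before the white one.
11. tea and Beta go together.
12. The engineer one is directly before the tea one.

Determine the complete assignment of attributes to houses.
Solution:

House | Pet | Drink | Color | Profession | Team
-----------------------------------------------
  1   | dog | juice | green | lawyer | Gamma
  2   | fish | milk | white | engineer | Delta
  3   | cat | tea | blue | doctor | Beta
  4   | bird | coffee | red | teacher | Alpha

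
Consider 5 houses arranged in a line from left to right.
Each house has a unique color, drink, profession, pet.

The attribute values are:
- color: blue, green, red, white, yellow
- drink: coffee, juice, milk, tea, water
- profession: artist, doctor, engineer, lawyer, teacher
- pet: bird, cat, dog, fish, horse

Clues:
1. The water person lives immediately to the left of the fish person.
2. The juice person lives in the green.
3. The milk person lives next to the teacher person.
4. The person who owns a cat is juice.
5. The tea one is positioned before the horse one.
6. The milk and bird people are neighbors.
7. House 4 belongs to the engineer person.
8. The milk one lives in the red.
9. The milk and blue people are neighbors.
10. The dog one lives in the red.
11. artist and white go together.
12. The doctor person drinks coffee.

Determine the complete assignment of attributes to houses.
Solution:

House | Color | Drink | Profession | Pet
----------------------------------------
  1   | red | milk | lawyer | dog
  2   | blue | water | teacher | bird
  3   | white | tea | artist | fish
  4   | green | juice | engineer | cat
  5   | yellow | coffee | doctor | horse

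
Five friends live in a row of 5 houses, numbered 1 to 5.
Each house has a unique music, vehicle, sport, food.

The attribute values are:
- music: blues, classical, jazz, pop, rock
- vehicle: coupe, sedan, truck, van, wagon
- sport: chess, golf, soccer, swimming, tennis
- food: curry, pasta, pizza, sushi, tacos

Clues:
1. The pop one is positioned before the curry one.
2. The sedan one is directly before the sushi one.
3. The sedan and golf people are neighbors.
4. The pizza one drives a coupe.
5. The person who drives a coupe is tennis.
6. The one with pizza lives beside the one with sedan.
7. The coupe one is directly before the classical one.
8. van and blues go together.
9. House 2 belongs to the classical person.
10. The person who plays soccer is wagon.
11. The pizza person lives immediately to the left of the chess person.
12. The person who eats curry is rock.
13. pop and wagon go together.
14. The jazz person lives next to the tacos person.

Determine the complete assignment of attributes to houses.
Solution:

House | Music | Vehicle | Sport | Food
--------------------------------------
  1   | jazz | coupe | tennis | pizza
  2   | classical | sedan | chess | tacos
  3   | blues | van | golf | sushi
  4   | pop | wagon | soccer | pasta
  5   | rock | truck | swimming | curry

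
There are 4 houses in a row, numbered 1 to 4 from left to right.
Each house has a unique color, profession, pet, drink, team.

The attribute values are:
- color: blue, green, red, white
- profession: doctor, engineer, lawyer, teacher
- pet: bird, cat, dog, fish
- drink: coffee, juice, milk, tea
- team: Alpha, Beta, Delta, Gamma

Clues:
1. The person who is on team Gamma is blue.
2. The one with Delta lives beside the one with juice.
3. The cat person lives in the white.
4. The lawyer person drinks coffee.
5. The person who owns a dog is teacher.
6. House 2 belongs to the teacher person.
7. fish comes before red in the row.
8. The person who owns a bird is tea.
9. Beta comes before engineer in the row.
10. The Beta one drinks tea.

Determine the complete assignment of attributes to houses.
Solution:

House | Color | Profession | Pet | Drink | Team
-----------------------------------------------
  1   | green | lawyer | fish | coffee | Delta
  2   | blue | teacher | dog | juice | Gamma
  3   | red | doctor | bird | tea | Beta
  4   | white | engineer | cat | milk | Alpha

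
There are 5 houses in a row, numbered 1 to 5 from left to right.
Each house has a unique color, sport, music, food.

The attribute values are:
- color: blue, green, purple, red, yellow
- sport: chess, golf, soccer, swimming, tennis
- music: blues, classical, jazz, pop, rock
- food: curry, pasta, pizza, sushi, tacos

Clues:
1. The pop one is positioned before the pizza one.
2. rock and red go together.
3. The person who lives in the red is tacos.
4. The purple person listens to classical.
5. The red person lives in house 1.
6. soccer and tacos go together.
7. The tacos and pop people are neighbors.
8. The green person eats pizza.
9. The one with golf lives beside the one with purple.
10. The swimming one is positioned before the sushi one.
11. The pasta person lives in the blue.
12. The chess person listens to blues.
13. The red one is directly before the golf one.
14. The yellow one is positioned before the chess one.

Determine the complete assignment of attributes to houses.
Solution:

House | Color | Sport | Music | Food
------------------------------------
  1   | red | soccer | rock | tacos
  2   | blue | golf | pop | pasta
  3   | purple | swimming | classical | curry
  4   | yellow | tennis | jazz | sushi
  5   | green | chess | blues | pizza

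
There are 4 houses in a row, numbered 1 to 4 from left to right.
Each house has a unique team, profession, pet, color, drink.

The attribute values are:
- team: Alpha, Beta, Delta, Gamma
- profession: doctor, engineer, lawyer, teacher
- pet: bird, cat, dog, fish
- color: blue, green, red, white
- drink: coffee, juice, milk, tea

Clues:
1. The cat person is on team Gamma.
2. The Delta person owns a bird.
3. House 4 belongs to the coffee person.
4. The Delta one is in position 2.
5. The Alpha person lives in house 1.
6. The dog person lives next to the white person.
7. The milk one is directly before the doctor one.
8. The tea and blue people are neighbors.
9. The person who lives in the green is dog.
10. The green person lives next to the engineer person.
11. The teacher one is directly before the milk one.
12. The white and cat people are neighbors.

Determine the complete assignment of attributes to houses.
Solution:

House | Team | Profession | Pet | Color | Drink
-----------------------------------------------
  1   | Alpha | teacher | dog | green | juice
  2   | Delta | engineer | bird | white | milk
  3   | Gamma | doctor | cat | red | tea
  4   | Beta | lawyer | fish | blue | coffee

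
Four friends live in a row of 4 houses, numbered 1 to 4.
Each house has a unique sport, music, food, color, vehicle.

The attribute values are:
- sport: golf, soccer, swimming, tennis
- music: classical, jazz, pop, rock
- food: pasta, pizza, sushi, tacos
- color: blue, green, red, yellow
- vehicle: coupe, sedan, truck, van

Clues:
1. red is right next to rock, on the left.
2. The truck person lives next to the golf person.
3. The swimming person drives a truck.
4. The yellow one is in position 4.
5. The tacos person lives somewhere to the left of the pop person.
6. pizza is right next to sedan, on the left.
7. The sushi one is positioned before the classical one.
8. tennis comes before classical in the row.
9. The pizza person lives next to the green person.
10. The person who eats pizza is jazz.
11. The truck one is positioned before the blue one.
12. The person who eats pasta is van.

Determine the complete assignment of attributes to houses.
Solution:

House | Sport | Music | Food | Color | Vehicle
----------------------------------------------
  1   | swimming | jazz | pizza | red | truck
  2   | golf | rock | tacos | green | sedan
  3   | tennis | pop | sushi | blue | coupe
  4   | soccer | classical | pasta | yellow | van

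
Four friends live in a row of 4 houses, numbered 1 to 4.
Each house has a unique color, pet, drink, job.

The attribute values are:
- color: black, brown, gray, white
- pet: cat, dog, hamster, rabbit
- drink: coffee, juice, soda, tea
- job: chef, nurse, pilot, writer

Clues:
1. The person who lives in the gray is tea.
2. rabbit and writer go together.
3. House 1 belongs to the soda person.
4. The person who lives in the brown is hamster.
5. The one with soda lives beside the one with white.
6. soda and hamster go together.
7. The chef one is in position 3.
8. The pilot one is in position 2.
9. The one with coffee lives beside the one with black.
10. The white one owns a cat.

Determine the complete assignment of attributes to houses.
Solution:

House | Color | Pet | Drink | Job
---------------------------------
  1   | brown | hamster | soda | nurse
  2   | white | cat | coffee | pilot
  3   | black | dog | juice | chef
  4   | gray | rabbit | tea | writer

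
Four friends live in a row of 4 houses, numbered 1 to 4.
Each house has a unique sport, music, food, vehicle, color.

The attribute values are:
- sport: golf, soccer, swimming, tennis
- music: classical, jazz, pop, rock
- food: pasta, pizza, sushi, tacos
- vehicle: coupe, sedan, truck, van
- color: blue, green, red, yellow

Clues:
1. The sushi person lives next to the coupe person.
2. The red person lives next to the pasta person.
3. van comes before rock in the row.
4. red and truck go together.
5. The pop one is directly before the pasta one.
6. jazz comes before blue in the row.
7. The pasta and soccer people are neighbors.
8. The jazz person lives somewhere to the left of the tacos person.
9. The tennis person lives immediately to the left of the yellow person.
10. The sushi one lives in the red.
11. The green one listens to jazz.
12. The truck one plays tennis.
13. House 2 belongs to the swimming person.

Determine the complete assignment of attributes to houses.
Solution:

House | Sport | Music | Food | Vehicle | Color
----------------------------------------------
  1   | tennis | pop | sushi | truck | red
  2   | swimming | classical | pasta | coupe | yellow
  3   | soccer | jazz | pizza | van | green
  4   | golf | rock | tacos | sedan | blue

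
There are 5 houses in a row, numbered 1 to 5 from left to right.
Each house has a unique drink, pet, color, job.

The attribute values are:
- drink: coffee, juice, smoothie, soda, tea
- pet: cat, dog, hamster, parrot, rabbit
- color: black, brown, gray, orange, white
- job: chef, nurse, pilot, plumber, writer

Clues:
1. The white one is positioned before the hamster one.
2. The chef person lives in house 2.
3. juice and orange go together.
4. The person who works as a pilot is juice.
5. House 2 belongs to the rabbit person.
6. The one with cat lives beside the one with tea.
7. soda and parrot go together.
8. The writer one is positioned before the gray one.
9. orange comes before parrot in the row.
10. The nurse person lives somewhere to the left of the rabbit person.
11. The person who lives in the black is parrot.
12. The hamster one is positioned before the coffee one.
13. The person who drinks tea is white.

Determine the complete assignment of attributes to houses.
Solution:

House | Drink | Pet | Color | Job
---------------------------------
  1   | smoothie | cat | brown | nurse
  2   | tea | rabbit | white | chef
  3   | juice | hamster | orange | pilot
  4   | soda | parrot | black | writer
  5   | coffee | dog | gray | plumber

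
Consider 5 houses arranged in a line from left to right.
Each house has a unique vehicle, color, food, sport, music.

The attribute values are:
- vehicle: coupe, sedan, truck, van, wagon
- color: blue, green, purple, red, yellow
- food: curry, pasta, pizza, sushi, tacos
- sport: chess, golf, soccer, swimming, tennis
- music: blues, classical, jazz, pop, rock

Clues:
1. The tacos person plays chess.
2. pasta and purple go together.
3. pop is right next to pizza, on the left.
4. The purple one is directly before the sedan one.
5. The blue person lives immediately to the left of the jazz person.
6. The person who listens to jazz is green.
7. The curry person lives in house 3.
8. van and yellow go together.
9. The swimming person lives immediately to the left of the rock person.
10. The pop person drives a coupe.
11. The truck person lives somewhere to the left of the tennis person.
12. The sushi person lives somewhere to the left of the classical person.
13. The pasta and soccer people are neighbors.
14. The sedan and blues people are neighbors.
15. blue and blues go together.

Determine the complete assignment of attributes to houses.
Solution:

House | Vehicle | Color | Food | Sport | Music
----------------------------------------------
  1   | coupe | purple | pasta | swimming | pop
  2   | sedan | red | pizza | soccer | rock
  3   | truck | blue | curry | golf | blues
  4   | wagon | green | sushi | tennis | jazz
  5   | van | yellow | tacos | chess | classical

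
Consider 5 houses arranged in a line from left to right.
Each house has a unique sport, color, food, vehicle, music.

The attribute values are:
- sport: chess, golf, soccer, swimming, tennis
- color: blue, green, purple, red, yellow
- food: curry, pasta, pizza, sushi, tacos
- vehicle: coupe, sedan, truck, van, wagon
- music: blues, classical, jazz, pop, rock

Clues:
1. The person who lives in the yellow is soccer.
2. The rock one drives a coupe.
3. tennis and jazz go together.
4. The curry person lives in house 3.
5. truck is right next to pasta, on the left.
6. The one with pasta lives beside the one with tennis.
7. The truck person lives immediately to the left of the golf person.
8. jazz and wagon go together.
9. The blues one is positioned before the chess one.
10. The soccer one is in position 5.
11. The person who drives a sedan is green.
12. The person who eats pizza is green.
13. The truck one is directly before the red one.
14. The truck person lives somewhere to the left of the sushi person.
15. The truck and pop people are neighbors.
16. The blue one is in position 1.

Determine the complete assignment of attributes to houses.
Solution:

House | Sport | Color | Food | Vehicle | Music
----------------------------------------------
  1   | swimming | blue | tacos | truck | blues
  2   | golf | red | pasta | van | pop
  3   | tennis | purple | curry | wagon | jazz
  4   | chess | green | pizza | sedan | classical
  5   | soccer | yellow | sushi | coupe | rock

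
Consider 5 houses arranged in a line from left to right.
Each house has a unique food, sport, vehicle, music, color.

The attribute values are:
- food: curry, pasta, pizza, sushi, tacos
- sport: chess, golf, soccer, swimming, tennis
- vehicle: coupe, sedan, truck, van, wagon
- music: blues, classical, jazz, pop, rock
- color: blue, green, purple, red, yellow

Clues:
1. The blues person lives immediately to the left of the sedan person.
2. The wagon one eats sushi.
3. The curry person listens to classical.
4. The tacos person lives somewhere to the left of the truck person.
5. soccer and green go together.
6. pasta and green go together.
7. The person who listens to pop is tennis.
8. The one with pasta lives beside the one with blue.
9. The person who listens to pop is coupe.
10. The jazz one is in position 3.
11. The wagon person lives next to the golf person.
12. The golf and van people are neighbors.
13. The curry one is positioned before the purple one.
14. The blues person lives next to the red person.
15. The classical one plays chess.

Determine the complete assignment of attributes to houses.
Solution:

House | Food | Sport | Vehicle | Music | Color
----------------------------------------------
  1   | sushi | swimming | wagon | blues | yellow
  2   | tacos | golf | sedan | rock | red
  3   | pasta | soccer | van | jazz | green
  4   | curry | chess | truck | classical | blue
  5   | pizza | tennis | coupe | pop | purple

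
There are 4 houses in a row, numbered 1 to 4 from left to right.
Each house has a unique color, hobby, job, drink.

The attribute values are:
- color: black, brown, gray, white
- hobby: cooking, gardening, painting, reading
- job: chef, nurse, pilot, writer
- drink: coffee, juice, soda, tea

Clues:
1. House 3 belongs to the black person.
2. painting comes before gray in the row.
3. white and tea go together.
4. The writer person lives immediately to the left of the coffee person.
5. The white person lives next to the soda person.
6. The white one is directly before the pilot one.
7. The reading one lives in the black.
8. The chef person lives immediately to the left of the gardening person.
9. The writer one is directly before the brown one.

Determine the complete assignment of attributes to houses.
Solution:

House | Color | Hobby | Job | Drink
-----------------------------------
  1   | white | painting | chef | tea
  2   | gray | gardening | pilot | soda
  3   | black | reading | writer | juice
  4   | brown | cooking | nurse | coffee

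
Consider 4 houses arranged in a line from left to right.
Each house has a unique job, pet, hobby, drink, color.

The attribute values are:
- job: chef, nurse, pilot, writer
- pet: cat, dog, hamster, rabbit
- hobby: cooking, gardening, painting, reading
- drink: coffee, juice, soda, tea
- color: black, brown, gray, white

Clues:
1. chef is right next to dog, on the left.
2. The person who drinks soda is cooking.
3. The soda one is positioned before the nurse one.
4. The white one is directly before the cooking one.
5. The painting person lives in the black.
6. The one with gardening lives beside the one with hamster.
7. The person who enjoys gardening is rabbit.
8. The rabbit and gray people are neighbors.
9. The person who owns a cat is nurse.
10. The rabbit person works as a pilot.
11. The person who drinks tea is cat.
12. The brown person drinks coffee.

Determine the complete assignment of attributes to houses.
Solution:

House | Job | Pet | Hobby | Drink | Color
-----------------------------------------
  1   | pilot | rabbit | gardening | juice | white
  2   | chef | hamster | cooking | soda | gray
  3   | writer | dog | reading | coffee | brown
  4   | nurse | cat | painting | tea | black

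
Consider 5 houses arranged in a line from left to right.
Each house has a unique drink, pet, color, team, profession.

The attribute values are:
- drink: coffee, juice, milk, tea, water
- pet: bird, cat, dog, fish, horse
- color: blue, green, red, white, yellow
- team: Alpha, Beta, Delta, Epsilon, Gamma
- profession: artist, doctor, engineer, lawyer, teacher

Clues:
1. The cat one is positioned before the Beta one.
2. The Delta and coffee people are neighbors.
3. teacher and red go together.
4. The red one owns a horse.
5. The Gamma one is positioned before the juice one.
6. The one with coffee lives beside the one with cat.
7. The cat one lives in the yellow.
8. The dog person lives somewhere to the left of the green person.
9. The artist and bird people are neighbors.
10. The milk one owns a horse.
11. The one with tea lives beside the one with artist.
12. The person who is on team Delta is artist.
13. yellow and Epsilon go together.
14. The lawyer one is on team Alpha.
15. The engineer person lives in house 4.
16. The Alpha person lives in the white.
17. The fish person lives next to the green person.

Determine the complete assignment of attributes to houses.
Solution:

House | Drink | Pet | Color | Team | Profession
-----------------------------------------------
  1   | tea | dog | white | Alpha | lawyer
  2   | water | fish | blue | Delta | artist
  3   | coffee | bird | green | Gamma | doctor
  4   | juice | cat | yellow | Epsilon | engineer
  5   | milk | horse | red | Beta | teacher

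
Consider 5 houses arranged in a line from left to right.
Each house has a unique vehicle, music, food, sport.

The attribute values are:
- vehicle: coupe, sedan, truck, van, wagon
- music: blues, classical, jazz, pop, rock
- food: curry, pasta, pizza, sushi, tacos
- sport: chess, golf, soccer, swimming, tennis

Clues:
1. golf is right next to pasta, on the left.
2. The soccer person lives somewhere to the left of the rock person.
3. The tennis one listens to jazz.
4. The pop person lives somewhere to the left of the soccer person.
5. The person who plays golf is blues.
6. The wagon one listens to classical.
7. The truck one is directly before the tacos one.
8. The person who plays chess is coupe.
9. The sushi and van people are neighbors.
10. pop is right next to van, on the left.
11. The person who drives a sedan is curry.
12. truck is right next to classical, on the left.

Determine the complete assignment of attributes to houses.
Solution:

House | Vehicle | Music | Food | Sport
--------------------------------------
  1   | coupe | pop | sushi | chess
  2   | van | blues | pizza | golf
  3   | truck | jazz | pasta | tennis
  4   | wagon | classical | tacos | soccer
  5   | sedan | rock | curry | swimming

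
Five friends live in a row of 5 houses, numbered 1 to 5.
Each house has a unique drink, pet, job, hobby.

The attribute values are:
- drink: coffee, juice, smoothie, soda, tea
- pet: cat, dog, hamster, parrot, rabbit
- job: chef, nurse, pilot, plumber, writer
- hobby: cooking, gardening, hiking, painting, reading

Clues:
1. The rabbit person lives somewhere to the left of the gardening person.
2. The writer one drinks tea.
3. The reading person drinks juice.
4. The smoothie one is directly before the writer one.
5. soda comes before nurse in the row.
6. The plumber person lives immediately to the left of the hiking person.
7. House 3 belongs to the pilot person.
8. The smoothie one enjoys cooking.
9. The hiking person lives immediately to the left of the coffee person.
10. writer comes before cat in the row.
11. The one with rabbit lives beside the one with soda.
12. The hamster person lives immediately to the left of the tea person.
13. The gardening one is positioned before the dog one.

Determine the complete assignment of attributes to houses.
Solution:

House | Drink | Pet | Job | Hobby
---------------------------------
  1   | smoothie | hamster | plumber | cooking
  2   | tea | parrot | writer | hiking
  3   | coffee | rabbit | pilot | painting
  4   | soda | cat | chef | gardening
  5   | juice | dog | nurse | reading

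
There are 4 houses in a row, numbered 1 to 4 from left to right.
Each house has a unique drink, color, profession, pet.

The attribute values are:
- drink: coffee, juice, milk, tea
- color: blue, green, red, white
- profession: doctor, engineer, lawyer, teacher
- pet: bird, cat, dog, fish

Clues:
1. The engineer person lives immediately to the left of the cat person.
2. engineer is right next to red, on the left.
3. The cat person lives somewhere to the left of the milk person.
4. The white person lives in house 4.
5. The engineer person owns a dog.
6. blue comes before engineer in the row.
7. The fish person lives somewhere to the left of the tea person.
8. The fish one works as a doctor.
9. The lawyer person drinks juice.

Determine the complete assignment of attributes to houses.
Solution:

House | Drink | Color | Profession | Pet
----------------------------------------
  1   | coffee | blue | doctor | fish
  2   | tea | green | engineer | dog
  3   | juice | red | lawyer | cat
  4   | milk | white | teacher | bird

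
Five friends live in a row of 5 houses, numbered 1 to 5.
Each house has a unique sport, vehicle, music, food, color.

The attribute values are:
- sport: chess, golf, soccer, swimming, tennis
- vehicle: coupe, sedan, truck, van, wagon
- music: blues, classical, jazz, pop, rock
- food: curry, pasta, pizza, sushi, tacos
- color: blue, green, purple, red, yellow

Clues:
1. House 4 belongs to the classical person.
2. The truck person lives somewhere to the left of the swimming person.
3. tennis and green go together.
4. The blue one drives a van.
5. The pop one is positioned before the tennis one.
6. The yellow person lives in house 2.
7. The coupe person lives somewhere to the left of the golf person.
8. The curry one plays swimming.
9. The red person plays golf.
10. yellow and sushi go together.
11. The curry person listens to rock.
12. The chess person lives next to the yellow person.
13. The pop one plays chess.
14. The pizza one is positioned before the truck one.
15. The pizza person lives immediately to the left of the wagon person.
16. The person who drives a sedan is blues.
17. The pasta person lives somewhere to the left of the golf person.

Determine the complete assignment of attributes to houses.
Solution:

House | Sport | Vehicle | Music | Food | Color
----------------------------------------------
  1   | chess | coupe | pop | pizza | purple
  2   | soccer | wagon | jazz | sushi | yellow
  3   | tennis | sedan | blues | pasta | green
  4   | golf | truck | classical | tacos | red
  5   | swimming | van | rock | curry | blue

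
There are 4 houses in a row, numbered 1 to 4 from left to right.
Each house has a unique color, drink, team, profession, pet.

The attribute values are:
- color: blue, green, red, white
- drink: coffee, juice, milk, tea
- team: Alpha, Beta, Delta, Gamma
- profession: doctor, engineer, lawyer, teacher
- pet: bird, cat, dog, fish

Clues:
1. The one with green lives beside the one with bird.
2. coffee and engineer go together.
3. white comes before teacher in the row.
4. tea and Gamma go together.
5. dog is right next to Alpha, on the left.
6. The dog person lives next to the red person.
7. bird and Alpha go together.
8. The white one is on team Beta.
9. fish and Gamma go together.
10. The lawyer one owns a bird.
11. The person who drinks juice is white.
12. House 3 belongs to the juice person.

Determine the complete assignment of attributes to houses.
Solution:

House | Color | Drink | Team | Profession | Pet
-----------------------------------------------
  1   | green | coffee | Delta | engineer | dog
  2   | red | milk | Alpha | lawyer | bird
  3   | white | juice | Beta | doctor | cat
  4   | blue | tea | Gamma | teacher | fish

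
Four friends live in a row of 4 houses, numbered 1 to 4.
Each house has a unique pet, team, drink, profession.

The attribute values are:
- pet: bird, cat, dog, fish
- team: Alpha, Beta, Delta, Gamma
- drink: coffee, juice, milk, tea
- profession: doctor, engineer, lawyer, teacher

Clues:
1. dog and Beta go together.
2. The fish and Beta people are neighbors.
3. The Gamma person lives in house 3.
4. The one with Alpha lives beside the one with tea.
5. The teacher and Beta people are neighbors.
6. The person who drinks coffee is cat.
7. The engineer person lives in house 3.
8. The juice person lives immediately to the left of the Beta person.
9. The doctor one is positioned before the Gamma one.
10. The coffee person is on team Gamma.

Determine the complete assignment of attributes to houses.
Solution:

House | Pet | Team | Drink | Profession
---------------------------------------
  1   | fish | Alpha | juice | teacher
  2   | dog | Beta | tea | doctor
  3   | cat | Gamma | coffee | engineer
  4   | bird | Delta | milk | lawyer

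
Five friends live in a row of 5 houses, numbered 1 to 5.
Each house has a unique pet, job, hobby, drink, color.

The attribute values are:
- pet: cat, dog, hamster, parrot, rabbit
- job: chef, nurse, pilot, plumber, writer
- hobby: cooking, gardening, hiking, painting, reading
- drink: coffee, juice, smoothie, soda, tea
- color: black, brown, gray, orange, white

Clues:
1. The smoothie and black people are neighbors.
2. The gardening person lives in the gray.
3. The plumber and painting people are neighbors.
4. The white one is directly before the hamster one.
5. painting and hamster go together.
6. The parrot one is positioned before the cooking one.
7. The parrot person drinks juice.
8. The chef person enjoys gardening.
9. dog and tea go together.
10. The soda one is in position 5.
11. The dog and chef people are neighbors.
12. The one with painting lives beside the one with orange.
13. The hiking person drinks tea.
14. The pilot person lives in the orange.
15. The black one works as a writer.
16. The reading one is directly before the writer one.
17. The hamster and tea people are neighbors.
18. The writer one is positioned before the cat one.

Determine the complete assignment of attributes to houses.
Solution:

House | Pet | Job | Hobby | Drink | Color
-----------------------------------------
  1   | rabbit | plumber | reading | smoothie | white
  2   | hamster | writer | painting | coffee | black
  3   | dog | pilot | hiking | tea | orange
  4   | parrot | chef | gardening | juice | gray
  5   | cat | nurse | cooking | soda | brown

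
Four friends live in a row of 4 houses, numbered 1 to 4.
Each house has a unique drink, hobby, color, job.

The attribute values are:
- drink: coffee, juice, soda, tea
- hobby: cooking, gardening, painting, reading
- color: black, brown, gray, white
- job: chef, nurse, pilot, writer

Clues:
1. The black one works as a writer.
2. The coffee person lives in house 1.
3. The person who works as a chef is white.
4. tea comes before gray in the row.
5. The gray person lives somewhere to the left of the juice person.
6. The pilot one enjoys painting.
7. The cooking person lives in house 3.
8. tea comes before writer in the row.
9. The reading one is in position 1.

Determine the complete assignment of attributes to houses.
Solution:

House | Drink | Hobby | Color | Job
-----------------------------------
  1   | coffee | reading | white | chef
  2   | tea | painting | brown | pilot
  3   | soda | cooking | gray | nurse
  4   | juice | gardening | black | writer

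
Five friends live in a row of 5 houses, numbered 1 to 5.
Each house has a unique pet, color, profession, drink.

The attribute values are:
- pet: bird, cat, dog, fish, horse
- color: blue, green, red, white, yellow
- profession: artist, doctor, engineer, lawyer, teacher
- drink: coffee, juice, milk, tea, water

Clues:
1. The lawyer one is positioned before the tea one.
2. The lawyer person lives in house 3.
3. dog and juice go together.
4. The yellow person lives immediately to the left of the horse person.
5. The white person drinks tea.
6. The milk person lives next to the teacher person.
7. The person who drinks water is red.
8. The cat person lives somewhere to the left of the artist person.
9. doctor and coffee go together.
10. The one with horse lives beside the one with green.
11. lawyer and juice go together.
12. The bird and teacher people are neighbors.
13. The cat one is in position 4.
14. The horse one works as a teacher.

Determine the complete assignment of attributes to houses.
Solution:

House | Pet | Color | Profession | Drink
----------------------------------------
  1   | bird | yellow | engineer | milk
  2   | horse | red | teacher | water
  3   | dog | green | lawyer | juice
  4   | cat | blue | doctor | coffee
  5   | fish | white | artist | tea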